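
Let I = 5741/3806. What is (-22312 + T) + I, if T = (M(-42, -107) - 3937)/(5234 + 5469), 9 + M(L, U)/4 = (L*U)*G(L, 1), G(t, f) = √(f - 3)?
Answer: -82622434921/3703238 + 2568*I*√2/1529 ≈ -22311.0 + 2.3752*I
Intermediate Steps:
I = 5741/3806 (I = 5741*(1/3806) = 5741/3806 ≈ 1.5084)
G(t, f) = √(-3 + f)
M(L, U) = -36 + 4*I*L*U*√2 (M(L, U) = -36 + 4*((L*U)*√(-3 + 1)) = -36 + 4*((L*U)*√(-2)) = -36 + 4*((L*U)*(I*√2)) = -36 + 4*(I*L*U*√2) = -36 + 4*I*L*U*√2)
T = -3973/10703 + 2568*I*√2/1529 (T = ((-36 + 4*I*(-42)*(-107)*√2) - 3937)/(5234 + 5469) = ((-36 + 17976*I*√2) - 3937)/10703 = (-3973 + 17976*I*√2)*(1/10703) = -3973/10703 + 2568*I*√2/1529 ≈ -0.3712 + 2.3752*I)
(-22312 + T) + I = (-22312 + (-3973/10703 + 2568*I*√2/1529)) + 5741/3806 = (-238809309/10703 + 2568*I*√2/1529) + 5741/3806 = -82622434921/3703238 + 2568*I*√2/1529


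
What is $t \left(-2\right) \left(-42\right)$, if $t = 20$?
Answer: $1680$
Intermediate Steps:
$t \left(-2\right) \left(-42\right) = 20 \left(-2\right) \left(-42\right) = \left(-40\right) \left(-42\right) = 1680$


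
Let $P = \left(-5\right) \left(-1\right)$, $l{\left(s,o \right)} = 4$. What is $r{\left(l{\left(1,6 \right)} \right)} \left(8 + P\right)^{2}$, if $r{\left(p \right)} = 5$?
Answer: $845$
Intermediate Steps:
$P = 5$
$r{\left(l{\left(1,6 \right)} \right)} \left(8 + P\right)^{2} = 5 \left(8 + 5\right)^{2} = 5 \cdot 13^{2} = 5 \cdot 169 = 845$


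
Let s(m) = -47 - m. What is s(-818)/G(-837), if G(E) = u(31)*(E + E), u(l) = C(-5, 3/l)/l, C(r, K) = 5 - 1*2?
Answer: -257/54 ≈ -4.7593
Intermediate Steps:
C(r, K) = 3 (C(r, K) = 5 - 2 = 3)
u(l) = 3/l
G(E) = 6*E/31 (G(E) = (3/31)*(E + E) = (3*(1/31))*(2*E) = 3*(2*E)/31 = 6*E/31)
s(-818)/G(-837) = (-47 - 1*(-818))/(((6/31)*(-837))) = (-47 + 818)/(-162) = 771*(-1/162) = -257/54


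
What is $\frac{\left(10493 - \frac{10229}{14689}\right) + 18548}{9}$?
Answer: $\frac{426573020}{132201} \approx 3226.7$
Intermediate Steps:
$\frac{\left(10493 - \frac{10229}{14689}\right) + 18548}{9} = \left(\left(10493 - \frac{10229}{14689}\right) + 18548\right) \frac{1}{9} = \left(\frac{154121448}{14689} + 18548\right) \frac{1}{9} = \frac{426573020}{14689} \cdot \frac{1}{9} = \frac{426573020}{132201}$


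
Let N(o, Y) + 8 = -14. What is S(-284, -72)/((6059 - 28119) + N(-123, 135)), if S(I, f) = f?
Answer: 36/11041 ≈ 0.0032606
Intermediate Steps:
N(o, Y) = -22 (N(o, Y) = -8 - 14 = -22)
S(-284, -72)/((6059 - 28119) + N(-123, 135)) = -72/((6059 - 28119) - 22) = -72/(-22060 - 22) = -72/(-22082) = -72*(-1/22082) = 36/11041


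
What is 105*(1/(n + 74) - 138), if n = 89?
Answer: -2361765/163 ≈ -14489.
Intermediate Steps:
105*(1/(n + 74) - 138) = 105*(1/(89 + 74) - 138) = 105*(1/163 - 138) = 105*(-22493/163) = -2361765/163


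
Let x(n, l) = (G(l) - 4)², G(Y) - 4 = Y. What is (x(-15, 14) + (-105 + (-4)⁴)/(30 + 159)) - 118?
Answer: 14893/189 ≈ 78.799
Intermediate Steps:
G(Y) = 4 + Y
x(n, l) = l² (x(n, l) = ((4 + l) - 4)² = l²)
(x(-15, 14) + (-105 + (-4)⁴)/(30 + 159)) - 118 = (14² + (-105 + (-4)⁴)/(30 + 159)) - 118 = (196 + (-105 + 256)/189) - 118 = (196 + 151*(1/189)) - 118 = (196 + 151/189) - 118 = 37195/189 - 118 = 14893/189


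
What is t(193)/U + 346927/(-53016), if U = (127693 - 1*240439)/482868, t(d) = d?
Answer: -829977083321/996223656 ≈ -833.12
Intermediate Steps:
U = -18791/80478 (U = (127693 - 240439)*(1/482868) = -112746*1/482868 = -18791/80478 ≈ -0.23349)
t(193)/U + 346927/(-53016) = 193/(-18791/80478) + 346927/(-53016) = 193*(-80478/18791) + 346927*(-1/53016) = -15532254/18791 - 346927/53016 = -829977083321/996223656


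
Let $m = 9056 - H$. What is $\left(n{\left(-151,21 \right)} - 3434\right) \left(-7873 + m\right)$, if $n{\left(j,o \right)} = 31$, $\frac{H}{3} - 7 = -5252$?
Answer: $-57571954$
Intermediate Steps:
$H = -15735$ ($H = 21 + 3 \left(-5252\right) = 21 - 15756 = -15735$)
$m = 24791$ ($m = 9056 - -15735 = 9056 + 15735 = 24791$)
$\left(n{\left(-151,21 \right)} - 3434\right) \left(-7873 + m\right) = \left(31 - 3434\right) \left(-7873 + 24791\right) = \left(-3403\right) 16918 = -57571954$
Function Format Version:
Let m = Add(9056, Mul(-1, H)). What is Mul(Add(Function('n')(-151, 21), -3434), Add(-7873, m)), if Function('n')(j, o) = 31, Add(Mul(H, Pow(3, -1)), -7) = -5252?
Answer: -57571954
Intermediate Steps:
H = -15735 (H = Add(21, Mul(3, -5252)) = Add(21, -15756) = -15735)
m = 24791 (m = Add(9056, Mul(-1, -15735)) = Add(9056, 15735) = 24791)
Mul(Add(Function('n')(-151, 21), -3434), Add(-7873, m)) = Mul(Add(31, -3434), Add(-7873, 24791)) = Mul(-3403, 16918) = -57571954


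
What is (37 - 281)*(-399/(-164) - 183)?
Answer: 1806393/41 ≈ 44058.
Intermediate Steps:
(37 - 281)*(-399/(-164) - 183) = -244*(-399*(-1/164) - 183) = -244*(399/164 - 183) = -244*(-29613/164) = 1806393/41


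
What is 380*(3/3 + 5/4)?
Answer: 855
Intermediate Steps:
380*(3/3 + 5/4) = 380*(3*(⅓) + 5*(¼)) = 380*(1 + 5/4) = 380*(9/4) = 855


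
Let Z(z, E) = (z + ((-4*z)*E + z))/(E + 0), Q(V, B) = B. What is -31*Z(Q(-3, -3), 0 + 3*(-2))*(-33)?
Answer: 13299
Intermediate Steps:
Z(z, E) = (2*z - 4*E*z)/E (Z(z, E) = (z + (-4*E*z + z))/E = (z + (z - 4*E*z))/E = (2*z - 4*E*z)/E)
-31*Z(Q(-3, -3), 0 + 3*(-2))*(-33) = -31*(-4*(-3) + 2*(-3)/(0 + 3*(-2)))*(-33) = -31*(12 + 2*(-3)/(0 - 6))*(-33) = -31*(12 + 2*(-3)/(-6))*(-33) = -31*(12 + 2*(-3)*(-1/6))*(-33) = -31*(12 + 1)*(-33) = -31*13*(-33) = -403*(-33) = 13299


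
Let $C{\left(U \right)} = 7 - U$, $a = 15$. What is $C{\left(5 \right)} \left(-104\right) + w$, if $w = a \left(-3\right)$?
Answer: $-253$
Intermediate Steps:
$w = -45$ ($w = 15 \left(-3\right) = -45$)
$C{\left(5 \right)} \left(-104\right) + w = \left(7 - 5\right) \left(-104\right) - 45 = 2 \left(-104\right) - 45 = -208 - 45 = -253$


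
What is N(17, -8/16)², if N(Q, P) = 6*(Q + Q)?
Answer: 41616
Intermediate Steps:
N(Q, P) = 12*Q (N(Q, P) = 6*(2*Q) = 12*Q)
N(17, -8/16)² = (12*17)² = 204² = 41616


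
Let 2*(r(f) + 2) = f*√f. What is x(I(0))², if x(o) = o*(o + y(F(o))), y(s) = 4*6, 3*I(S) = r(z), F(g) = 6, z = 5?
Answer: 2501225/1296 - 12325*√5/27 ≈ 909.23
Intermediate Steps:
r(f) = -2 + f^(3/2)/2 (r(f) = -2 + (f*√f)/2 = -2 + f^(3/2)/2)
I(S) = -⅔ + 5*√5/6 (I(S) = (-2 + 5^(3/2)/2)/3 = (-2 + (5*√5)/2)/3 = (-2 + 5*√5/2)/3 = -⅔ + 5*√5/6)
y(s) = 24
x(o) = o*(24 + o) (x(o) = o*(o + 24) = o*(24 + o))
x(I(0))² = ((-⅔ + 5*√5/6)*(24 + (-⅔ + 5*√5/6)))² = ((-⅔ + 5*√5/6)*(70/3 + 5*√5/6))² = (-⅔ + 5*√5/6)²*(70/3 + 5*√5/6)²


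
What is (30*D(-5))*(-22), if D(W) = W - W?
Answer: 0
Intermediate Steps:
D(W) = 0
(30*D(-5))*(-22) = (30*0)*(-22) = 0*(-22) = 0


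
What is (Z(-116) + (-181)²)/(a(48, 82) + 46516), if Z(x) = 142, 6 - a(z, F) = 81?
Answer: 32903/46441 ≈ 0.70849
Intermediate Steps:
a(z, F) = -75 (a(z, F) = 6 - 1*81 = 6 - 81 = -75)
(Z(-116) + (-181)²)/(a(48, 82) + 46516) = (142 + (-181)²)/(-75 + 46516) = (142 + 32761)/46441 = 32903*(1/46441) = 32903/46441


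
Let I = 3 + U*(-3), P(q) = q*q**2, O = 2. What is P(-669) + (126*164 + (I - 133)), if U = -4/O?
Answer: -299397769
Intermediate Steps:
P(q) = q**3
U = -2 (U = -4/2 = -4*1/2 = -2)
I = 9 (I = 3 - 2*(-3) = 3 + 6 = 9)
P(-669) + (126*164 + (I - 133)) = (-669)**3 + (126*164 + (9 - 133)) = -299418309 + (20664 - 124) = -299418309 + 20540 = -299397769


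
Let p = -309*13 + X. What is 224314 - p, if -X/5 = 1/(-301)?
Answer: 68727626/301 ≈ 2.2833e+5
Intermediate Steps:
X = 5/301 (X = -5/(-301) = -5*(-1/301) = 5/301 ≈ 0.016611)
p = -1209112/301 (p = -309*13 + 5/301 = -4017 + 5/301 = -1209112/301 ≈ -4017.0)
224314 - p = 224314 - 1*(-1209112/301) = 224314 + 1209112/301 = 68727626/301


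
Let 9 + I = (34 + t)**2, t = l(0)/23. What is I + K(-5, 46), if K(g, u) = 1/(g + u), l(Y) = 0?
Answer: 47028/41 ≈ 1147.0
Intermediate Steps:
t = 0 (t = 0/23 = 0*(1/23) = 0)
I = 1147 (I = -9 + (34 + 0)**2 = -9 + 34**2 = -9 + 1156 = 1147)
I + K(-5, 46) = 1147 + 1/(-5 + 46) = 1147 + 1/41 = 47028/41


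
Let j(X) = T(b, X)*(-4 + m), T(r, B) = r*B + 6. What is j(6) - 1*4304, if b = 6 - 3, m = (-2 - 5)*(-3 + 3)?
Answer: -4400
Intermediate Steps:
m = 0 (m = -7*0 = 0)
b = 3
T(r, B) = 6 + B*r (T(r, B) = B*r + 6 = 6 + B*r)
j(X) = -24 - 12*X (j(X) = (6 + X*3)*(-4 + 0) = (6 + 3*X)*(-4) = -24 - 12*X)
j(6) - 1*4304 = (-24 - 12*6) - 1*4304 = (-24 - 72) - 4304 = -96 - 4304 = -4400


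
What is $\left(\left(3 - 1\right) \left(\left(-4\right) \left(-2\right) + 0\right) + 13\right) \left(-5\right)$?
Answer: $-145$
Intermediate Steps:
$\left(\left(3 - 1\right) \left(\left(-4\right) \left(-2\right) + 0\right) + 13\right) \left(-5\right) = \left(2 \left(8 + 0\right) + 13\right) \left(-5\right) = \left(2 \cdot 8 + 13\right) \left(-5\right) = \left(16 + 13\right) \left(-5\right) = 29 \left(-5\right) = -145$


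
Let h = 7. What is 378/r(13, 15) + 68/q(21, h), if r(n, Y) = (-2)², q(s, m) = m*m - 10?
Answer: 7507/78 ≈ 96.244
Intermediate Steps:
q(s, m) = -10 + m² (q(s, m) = m² - 10 = -10 + m²)
r(n, Y) = 4
378/r(13, 15) + 68/q(21, h) = 378/4 + 68/(-10 + 7²) = 378*(¼) + 68/(-10 + 49) = 189/2 + 68/39 = 7507/78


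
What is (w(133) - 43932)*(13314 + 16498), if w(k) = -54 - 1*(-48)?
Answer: -1309879656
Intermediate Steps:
w(k) = -6 (w(k) = -54 + 48 = -6)
(w(133) - 43932)*(13314 + 16498) = (-6 - 43932)*(13314 + 16498) = -43938*29812 = -1309879656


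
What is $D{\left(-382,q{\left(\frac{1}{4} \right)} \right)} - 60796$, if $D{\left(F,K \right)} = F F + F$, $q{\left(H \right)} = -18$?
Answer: $84746$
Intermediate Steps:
$D{\left(F,K \right)} = F + F^{2}$ ($D{\left(F,K \right)} = F^{2} + F = F + F^{2}$)
$D{\left(-382,q{\left(\frac{1}{4} \right)} \right)} - 60796 = - 382 \left(1 - 382\right) - 60796 = \left(-382\right) \left(-381\right) - 60796 = 145542 - 60796 = 84746$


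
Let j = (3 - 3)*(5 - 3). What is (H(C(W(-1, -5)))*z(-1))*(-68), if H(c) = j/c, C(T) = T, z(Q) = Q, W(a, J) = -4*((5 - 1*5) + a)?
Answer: 0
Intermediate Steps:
W(a, J) = -4*a (W(a, J) = -4*((5 - 5) + a) = -4*(0 + a) = -4*a)
j = 0 (j = 0*2 = 0)
H(c) = 0 (H(c) = 0/c = 0)
(H(C(W(-1, -5)))*z(-1))*(-68) = (0*(-1))*(-68) = 0*(-68) = 0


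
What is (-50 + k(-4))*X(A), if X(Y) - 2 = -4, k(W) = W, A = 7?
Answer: 108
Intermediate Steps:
X(Y) = -2 (X(Y) = 2 - 4 = -2)
(-50 + k(-4))*X(A) = (-50 - 4)*(-2) = -54*(-2) = 108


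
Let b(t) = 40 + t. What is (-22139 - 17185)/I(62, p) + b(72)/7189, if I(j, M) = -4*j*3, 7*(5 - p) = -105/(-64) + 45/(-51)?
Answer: 3366471/63674 ≈ 52.870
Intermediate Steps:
p = 37255/7616 (p = 5 - (-105/(-64) + 45/(-51))/7 = 5 - (-105*(-1/64) + 45*(-1/51))/7 = 5 - (105/64 - 15/17)/7 = 5 - ⅐*825/1088 = 5 - 825/7616 = 37255/7616 ≈ 4.8917)
I(j, M) = -12*j
(-22139 - 17185)/I(62, p) + b(72)/7189 = (-22139 - 17185)/((-12*62)) + (40 + 72)/7189 = -39324/(-744) + 112*(1/7189) = -39324*(-1/744) + 16/1027 = 3277/62 + 16/1027 = 3366471/63674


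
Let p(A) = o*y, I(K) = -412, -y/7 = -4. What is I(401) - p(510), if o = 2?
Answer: -468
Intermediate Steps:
y = 28 (y = -7*(-4) = 28)
p(A) = 56 (p(A) = 2*28 = 56)
I(401) - p(510) = -412 - 1*56 = -412 - 56 = -468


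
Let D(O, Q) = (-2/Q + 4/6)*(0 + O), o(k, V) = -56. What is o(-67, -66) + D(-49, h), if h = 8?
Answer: -917/12 ≈ -76.417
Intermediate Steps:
D(O, Q) = O*(⅔ - 2/Q) (D(O, Q) = (-2/Q + 4*(⅙))*O = (-2/Q + ⅔)*O = (⅔ - 2/Q)*O = O*(⅔ - 2/Q))
o(-67, -66) + D(-49, h) = -56 + (⅔)*(-49)*(-3 + 8)/8 = -56 + (⅔)*(-49)*(⅛)*5 = -56 - 245/12 = -917/12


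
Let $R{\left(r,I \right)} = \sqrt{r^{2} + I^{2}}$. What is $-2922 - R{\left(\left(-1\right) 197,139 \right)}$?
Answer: $-2922 - \sqrt{58130} \approx -3163.1$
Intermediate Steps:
$R{\left(r,I \right)} = \sqrt{I^{2} + r^{2}}$
$-2922 - R{\left(\left(-1\right) 197,139 \right)} = -2922 - \sqrt{139^{2} + \left(\left(-1\right) 197\right)^{2}} = -2922 - \sqrt{19321 + \left(-197\right)^{2}} = -2922 - \sqrt{19321 + 38809} = -2922 - \sqrt{58130}$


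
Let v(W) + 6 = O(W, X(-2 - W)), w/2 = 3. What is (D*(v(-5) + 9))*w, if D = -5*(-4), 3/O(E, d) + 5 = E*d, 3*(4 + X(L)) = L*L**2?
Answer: 348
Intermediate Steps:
X(L) = -4 + L**3/3 (X(L) = -4 + (L*L**2)/3 = -4 + L**3/3)
O(E, d) = 3/(-5 + E*d)
w = 6 (w = 2*3 = 6)
v(W) = -6 + 3/(-5 + W*(-4 + (-2 - W)**3/3))
D = 20
(D*(v(-5) + 9))*w = (20*(3*(-33 - 2*(-5)*(12 + (2 - 5)**3))/(15 - 5*(12 + (2 - 5)**3)) + 9))*6 = (20*(3*(-33 - 2*(-5)*(12 + (-3)**3))/(15 - 5*(12 + (-3)**3)) + 9))*6 = (20*(3*(-33 - 2*(-5)*(12 - 27))/(15 - 5*(12 - 27)) + 9))*6 = (20*(3*(-33 - 2*(-5)*(-15))/(15 - 5*(-15)) + 9))*6 = (20*(3*(-33 - 150)/(15 + 75) + 9))*6 = (20*(3*(-183)/90 + 9))*6 = (20*(3*(1/90)*(-183) + 9))*6 = (20*(-61/10 + 9))*6 = (20*(29/10))*6 = 58*6 = 348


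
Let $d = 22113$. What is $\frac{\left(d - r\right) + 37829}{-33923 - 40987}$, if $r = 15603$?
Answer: $- \frac{44339}{74910} \approx -0.5919$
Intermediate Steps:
$\frac{\left(d - r\right) + 37829}{-33923 - 40987} = \frac{\left(22113 - 15603\right) + 37829}{-33923 - 40987} = \frac{\left(22113 - 15603\right) + 37829}{-74910} = \left(6510 + 37829\right) \left(- \frac{1}{74910}\right) = 44339 \left(- \frac{1}{74910}\right) = - \frac{44339}{74910}$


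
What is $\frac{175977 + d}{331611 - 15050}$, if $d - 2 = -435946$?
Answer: $- \frac{259967}{316561} \approx -0.82122$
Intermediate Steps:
$d = -435944$ ($d = 2 - 435946 = -435944$)
$\frac{175977 + d}{331611 - 15050} = \frac{175977 - 435944}{331611 - 15050} = - \frac{259967}{316561}$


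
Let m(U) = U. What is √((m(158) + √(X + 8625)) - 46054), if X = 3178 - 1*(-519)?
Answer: √(-45896 + √12322) ≈ 213.97*I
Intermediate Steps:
X = 3697 (X = 3178 + 519 = 3697)
√((m(158) + √(X + 8625)) - 46054) = √((158 + √(3697 + 8625)) - 46054) = √((158 + √12322) - 46054) = √(-45896 + √12322)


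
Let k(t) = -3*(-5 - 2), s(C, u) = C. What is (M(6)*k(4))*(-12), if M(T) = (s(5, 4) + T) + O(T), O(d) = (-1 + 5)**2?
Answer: -6804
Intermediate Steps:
O(d) = 16 (O(d) = 4**2 = 16)
k(t) = 21 (k(t) = -3*(-7) = 21)
M(T) = 21 + T (M(T) = (5 + T) + 16 = 21 + T)
(M(6)*k(4))*(-12) = ((21 + 6)*21)*(-12) = (27*21)*(-12) = 567*(-12) = -6804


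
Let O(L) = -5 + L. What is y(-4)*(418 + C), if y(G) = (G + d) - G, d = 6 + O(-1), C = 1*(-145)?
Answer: 0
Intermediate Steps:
C = -145
d = 0 (d = 6 + (-5 - 1) = 6 - 6 = 0)
y(G) = 0 (y(G) = (G + 0) - G = G - G = 0)
y(-4)*(418 + C) = 0*(418 - 145) = 0*273 = 0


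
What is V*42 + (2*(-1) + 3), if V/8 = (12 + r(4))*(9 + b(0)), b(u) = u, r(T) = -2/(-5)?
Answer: 187493/5 ≈ 37499.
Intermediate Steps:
r(T) = ⅖ (r(T) = -2*(-⅕) = ⅖)
V = 4464/5 (V = 8*((12 + ⅖)*(9 + 0)) = 8*((62/5)*9) = 8*(558/5) = 4464/5 ≈ 892.80)
V*42 + (2*(-1) + 3) = (4464/5)*42 + (2*(-1) + 3) = 187488/5 + (-2 + 3) = 187488/5 + 1 = 187493/5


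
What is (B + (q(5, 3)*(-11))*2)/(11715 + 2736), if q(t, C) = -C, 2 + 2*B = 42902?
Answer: 7172/4817 ≈ 1.4889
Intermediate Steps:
B = 21450 (B = -1 + (½)*42902 = -1 + 21451 = 21450)
(B + (q(5, 3)*(-11))*2)/(11715 + 2736) = (21450 + (-1*3*(-11))*2)/(11715 + 2736) = (21450 - 3*(-11)*2)/14451 = (21450 + 33*2)*(1/14451) = (21450 + 66)*(1/14451) = 21516*(1/14451) = 7172/4817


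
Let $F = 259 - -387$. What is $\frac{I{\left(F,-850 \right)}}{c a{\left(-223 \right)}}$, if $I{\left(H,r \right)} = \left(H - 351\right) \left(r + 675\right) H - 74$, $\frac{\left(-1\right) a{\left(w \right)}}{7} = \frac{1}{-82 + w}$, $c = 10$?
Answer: $- \frac{1017169632}{7} \approx -1.4531 \cdot 10^{8}$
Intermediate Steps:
$a{\left(w \right)} = - \frac{7}{-82 + w}$
$F = 646$ ($F = 259 + 387 = 646$)
$I{\left(H,r \right)} = -74 + H \left(-351 + H\right) \left(675 + r\right)$ ($I{\left(H,r \right)} = \left(-351 + H\right) \left(675 + r\right) H - 74 = H \left(-351 + H\right) \left(675 + r\right) - 74 = -74 + H \left(-351 + H\right) \left(675 + r\right)$)
$\frac{I{\left(F,-850 \right)}}{c a{\left(-223 \right)}} = \frac{-74 - 153053550 + 675 \cdot 646^{2} - 850 \cdot 646^{2} - 226746 \left(-850\right)}{10 \left(- \frac{7}{-82 - 223}\right)} = \frac{-74 - 153053550 + 675 \cdot 417316 - 354718600 + 192734100}{10 \left(- \frac{7}{-305}\right)} = \frac{-74 - 153053550 + 281688300 - 354718600 + 192734100}{10 \left(\left(-7\right) \left(- \frac{1}{305}\right)\right)} = - \frac{33349824}{10 \cdot \frac{7}{305}} = - \frac{33349824}{\frac{14}{61}} = \left(-33349824\right) \frac{61}{14} = - \frac{1017169632}{7}$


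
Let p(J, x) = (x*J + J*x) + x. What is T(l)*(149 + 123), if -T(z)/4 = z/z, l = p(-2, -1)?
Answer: -1088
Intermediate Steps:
p(J, x) = x + 2*J*x (p(J, x) = (J*x + J*x) + x = 2*J*x + x = x + 2*J*x)
l = 3 (l = -(1 + 2*(-2)) = -(1 - 4) = -1*(-3) = 3)
T(z) = -4 (T(z) = -4*z/z = -4*1 = -4)
T(l)*(149 + 123) = -4*(149 + 123) = -4*272 = -1088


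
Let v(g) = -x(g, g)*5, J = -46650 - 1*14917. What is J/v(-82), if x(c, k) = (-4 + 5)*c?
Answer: -61567/410 ≈ -150.16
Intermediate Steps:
J = -61567 (J = -46650 - 14917 = -61567)
x(c, k) = c (x(c, k) = 1*c = c)
v(g) = -5*g (v(g) = -g*5 = -5*g)
J/v(-82) = -61567/((-5*(-82))) = -61567/410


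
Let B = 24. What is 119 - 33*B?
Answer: -673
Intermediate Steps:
119 - 33*B = 119 - 33*24 = 119 - 792 = -673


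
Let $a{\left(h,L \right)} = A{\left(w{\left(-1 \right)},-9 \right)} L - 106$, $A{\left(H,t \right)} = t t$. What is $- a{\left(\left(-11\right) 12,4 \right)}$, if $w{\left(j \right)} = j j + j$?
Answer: $-218$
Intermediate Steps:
$w{\left(j \right)} = j + j^{2}$ ($w{\left(j \right)} = j^{2} + j = j + j^{2}$)
$A{\left(H,t \right)} = t^{2}$
$a{\left(h,L \right)} = -106 + 81 L$ ($a{\left(h,L \right)} = \left(-9\right)^{2} L - 106 = 81 L - 106 = -106 + 81 L$)
$- a{\left(\left(-11\right) 12,4 \right)} = - (-106 + 81 \cdot 4) = - (-106 + 324) = \left(-1\right) 218 = -218$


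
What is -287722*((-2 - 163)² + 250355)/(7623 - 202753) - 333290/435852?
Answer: 1740481766965691/4252390038 ≈ 4.0930e+5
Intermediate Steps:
-287722*((-2 - 163)² + 250355)/(7623 - 202753) - 333290/435852 = -287722/((-195130/((-165)² + 250355))) - 333290*1/435852 = -287722/((-195130/(27225 + 250355))) - 166645/217926 = -287722/((-195130/277580)) - 166645/217926 = -287722/((-195130*1/277580)) - 166645/217926 = -287722/(-19513/27758) - 166645/217926 = -287722*(-27758/19513) - 166645/217926 = 7986587276/19513 - 166645/217926 = 1740481766965691/4252390038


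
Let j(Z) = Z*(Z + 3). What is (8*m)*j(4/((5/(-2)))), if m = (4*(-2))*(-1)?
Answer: -3584/25 ≈ -143.36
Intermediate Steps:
j(Z) = Z*(3 + Z)
m = 8 (m = -8*(-1) = 8)
(8*m)*j(4/((5/(-2)))) = (8*8)*((4/((5/(-2))))*(3 + 4/((5/(-2))))) = 64*((4/((5*(-1/2))))*(3 + 4/((5*(-1/2))))) = 64*((4/(-5/2))*(3 + 4/(-5/2))) = 64*((4*(-2/5))*(3 + 4*(-2/5))) = 64*(-8*(3 - 8/5)/5) = 64*(-8/5*7/5) = 64*(-56/25) = -3584/25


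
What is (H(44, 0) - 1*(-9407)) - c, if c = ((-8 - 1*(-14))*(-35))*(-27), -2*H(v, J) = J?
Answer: 3737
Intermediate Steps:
H(v, J) = -J/2
c = 5670 (c = ((-8 + 14)*(-35))*(-27) = (6*(-35))*(-27) = -210*(-27) = 5670)
(H(44, 0) - 1*(-9407)) - c = (-½*0 - 1*(-9407)) - 1*5670 = (0 + 9407) - 5670 = 9407 - 5670 = 3737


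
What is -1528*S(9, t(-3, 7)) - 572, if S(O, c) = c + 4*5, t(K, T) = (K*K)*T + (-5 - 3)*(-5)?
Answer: -188516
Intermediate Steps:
t(K, T) = 40 + T*K**2 (t(K, T) = K**2*T - 8*(-5) = T*K**2 + 40 = 40 + T*K**2)
S(O, c) = 20 + c (S(O, c) = c + 20 = 20 + c)
-1528*S(9, t(-3, 7)) - 572 = -1528*(20 + (40 + 7*(-3)**2)) - 572 = -1528*(20 + (40 + 7*9)) - 572 = -1528*(20 + (40 + 63)) - 572 = -1528*(20 + 103) - 572 = -1528*123 - 572 = -187944 - 572 = -188516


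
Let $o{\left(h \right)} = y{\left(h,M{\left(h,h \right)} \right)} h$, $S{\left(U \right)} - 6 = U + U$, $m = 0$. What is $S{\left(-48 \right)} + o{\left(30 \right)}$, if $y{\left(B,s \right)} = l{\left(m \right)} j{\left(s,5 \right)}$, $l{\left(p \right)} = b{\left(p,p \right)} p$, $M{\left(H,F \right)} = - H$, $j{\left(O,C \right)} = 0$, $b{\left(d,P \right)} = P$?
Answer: $-90$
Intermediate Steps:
$l{\left(p \right)} = p^{2}$ ($l{\left(p \right)} = p p = p^{2}$)
$S{\left(U \right)} = 6 + 2 U$ ($S{\left(U \right)} = 6 + \left(U + U\right) = 6 + 2 U$)
$y{\left(B,s \right)} = 0$ ($y{\left(B,s \right)} = 0^{2} \cdot 0 = 0 \cdot 0 = 0$)
$o{\left(h \right)} = 0$ ($o{\left(h \right)} = 0 h = 0$)
$S{\left(-48 \right)} + o{\left(30 \right)} = \left(6 + 2 \left(-48\right)\right) + 0 = \left(6 - 96\right) + 0 = -90 + 0 = -90$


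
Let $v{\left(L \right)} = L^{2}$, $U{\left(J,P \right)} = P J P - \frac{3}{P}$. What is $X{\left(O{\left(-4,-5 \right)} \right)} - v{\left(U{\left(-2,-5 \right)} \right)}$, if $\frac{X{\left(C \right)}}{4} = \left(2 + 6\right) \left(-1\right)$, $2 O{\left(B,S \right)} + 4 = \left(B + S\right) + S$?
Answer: $- \frac{61809}{25} \approx -2472.4$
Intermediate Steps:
$O{\left(B,S \right)} = -2 + S + \frac{B}{2}$ ($O{\left(B,S \right)} = -2 + \frac{\left(B + S\right) + S}{2} = -2 + \frac{B + 2 S}{2} = -2 + \left(S + \frac{B}{2}\right) = -2 + S + \frac{B}{2}$)
$U{\left(J,P \right)} = - \frac{3}{P} + J P^{2}$ ($U{\left(J,P \right)} = J P P - \frac{3}{P} = J P^{2} - \frac{3}{P} = - \frac{3}{P} + J P^{2}$)
$X{\left(C \right)} = -32$ ($X{\left(C \right)} = 4 \left(2 + 6\right) \left(-1\right) = 4 \cdot 8 \left(-1\right) = 4 \left(-8\right) = -32$)
$X{\left(O{\left(-4,-5 \right)} \right)} - v{\left(U{\left(-2,-5 \right)} \right)} = -32 - \left(\frac{-3 - 2 \left(-5\right)^{3}}{-5}\right)^{2} = -32 - \left(- \frac{-3 - -250}{5}\right)^{2} = -32 - \left(- \frac{-3 + 250}{5}\right)^{2} = -32 - \left(\left(- \frac{1}{5}\right) 247\right)^{2} = -32 - \left(- \frac{247}{5}\right)^{2} = -32 - \frac{61009}{25} = - \frac{61809}{25}$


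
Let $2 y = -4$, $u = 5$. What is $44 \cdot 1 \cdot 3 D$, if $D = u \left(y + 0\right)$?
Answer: $-1320$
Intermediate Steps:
$y = -2$ ($y = \frac{1}{2} \left(-4\right) = -2$)
$D = -10$ ($D = 5 \left(-2 + 0\right) = 5 \left(-2\right) = -10$)
$44 \cdot 1 \cdot 3 D = 44 \cdot 1 \cdot 3 \left(-10\right) = 44 \cdot 3 \left(-10\right) = 132 \left(-10\right) = -1320$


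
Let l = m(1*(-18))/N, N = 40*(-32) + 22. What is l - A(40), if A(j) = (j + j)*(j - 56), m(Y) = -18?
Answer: 805129/629 ≈ 1280.0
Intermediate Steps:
A(j) = 2*j*(-56 + j) (A(j) = (2*j)*(-56 + j) = 2*j*(-56 + j))
N = -1258 (N = -1280 + 22 = -1258)
l = 9/629 (l = -18/(-1258) = -18*(-1/1258) = 9/629 ≈ 0.014308)
l - A(40) = 9/629 - 2*40*(-56 + 40) = 9/629 - 2*40*(-16) = 9/629 - 1*(-1280) = 9/629 + 1280 = 805129/629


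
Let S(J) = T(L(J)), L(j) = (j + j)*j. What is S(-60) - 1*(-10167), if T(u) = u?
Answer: 17367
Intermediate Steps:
L(j) = 2*j² (L(j) = (2*j)*j = 2*j²)
S(J) = 2*J²
S(-60) - 1*(-10167) = 2*(-60)² - 1*(-10167) = 2*3600 + 10167 = 7200 + 10167 = 17367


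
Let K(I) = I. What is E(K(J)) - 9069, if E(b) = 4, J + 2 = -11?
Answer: -9065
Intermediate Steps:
J = -13 (J = -2 - 11 = -13)
E(K(J)) - 9069 = 4 - 9069 = -9065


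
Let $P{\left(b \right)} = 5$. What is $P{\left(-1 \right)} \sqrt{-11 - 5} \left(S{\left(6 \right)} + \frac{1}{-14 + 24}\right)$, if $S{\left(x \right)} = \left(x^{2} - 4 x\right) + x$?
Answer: $362 i \approx 362.0 i$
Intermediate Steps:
$S{\left(x \right)} = x^{2} - 3 x$
$P{\left(-1 \right)} \sqrt{-11 - 5} \left(S{\left(6 \right)} + \frac{1}{-14 + 24}\right) = 5 \sqrt{-11 - 5} \left(6 \left(-3 + 6\right) + \frac{1}{-14 + 24}\right) = 5 \sqrt{-16} \left(6 \cdot 3 + \frac{1}{10}\right) = 5 \cdot 4 i \left(18 + \frac{1}{10}\right) = 20 i \frac{181}{10} = 362 i$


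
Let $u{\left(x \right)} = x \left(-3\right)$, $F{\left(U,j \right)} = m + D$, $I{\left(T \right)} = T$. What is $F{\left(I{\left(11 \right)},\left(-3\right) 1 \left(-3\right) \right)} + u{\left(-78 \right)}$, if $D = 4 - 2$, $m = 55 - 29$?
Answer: $262$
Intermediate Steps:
$m = 26$ ($m = 55 - 29 = 26$)
$D = 2$ ($D = 4 - 2 = 2$)
$F{\left(U,j \right)} = 28$ ($F{\left(U,j \right)} = 26 + 2 = 28$)
$u{\left(x \right)} = - 3 x$
$F{\left(I{\left(11 \right)},\left(-3\right) 1 \left(-3\right) \right)} + u{\left(-78 \right)} = 28 - -234 = 28 + 234 = 262$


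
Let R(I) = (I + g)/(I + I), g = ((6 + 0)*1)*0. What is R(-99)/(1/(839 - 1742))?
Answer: -903/2 ≈ -451.50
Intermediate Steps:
g = 0 (g = (6*1)*0 = 6*0 = 0)
R(I) = 1/2 (R(I) = (I + 0)/(I + I) = I/((2*I)) = I*(1/(2*I)) = 1/2)
R(-99)/(1/(839 - 1742)) = 1/(2*(1/(839 - 1742))) = 1/(2*(1/(-903))) = 1/(2*(-1/903)) = (1/2)*(-903) = -903/2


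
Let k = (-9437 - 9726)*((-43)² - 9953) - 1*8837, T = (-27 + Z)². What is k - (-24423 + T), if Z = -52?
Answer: 155306297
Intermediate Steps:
T = 6241 (T = (-27 - 52)² = (-79)² = 6241)
k = 155288115 (k = -19163*(1849 - 9953) - 8837 = -19163*(-8104) - 8837 = 155296952 - 8837 = 155288115)
k - (-24423 + T) = 155288115 - (-24423 + 6241) = 155288115 - 1*(-18182) = 155288115 + 18182 = 155306297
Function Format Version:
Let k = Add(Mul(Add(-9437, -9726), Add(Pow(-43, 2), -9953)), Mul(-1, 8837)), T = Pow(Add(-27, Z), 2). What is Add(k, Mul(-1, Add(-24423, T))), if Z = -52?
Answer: 155306297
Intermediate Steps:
T = 6241 (T = Pow(Add(-27, -52), 2) = Pow(-79, 2) = 6241)
k = 155288115 (k = Add(Mul(-19163, Add(1849, -9953)), -8837) = Add(Mul(-19163, -8104), -8837) = Add(155296952, -8837) = 155288115)
Add(k, Mul(-1, Add(-24423, T))) = Add(155288115, Mul(-1, Add(-24423, 6241))) = Add(155288115, Mul(-1, -18182)) = Add(155288115, 18182) = 155306297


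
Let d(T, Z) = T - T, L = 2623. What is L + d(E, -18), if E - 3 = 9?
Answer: 2623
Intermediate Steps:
E = 12 (E = 3 + 9 = 12)
d(T, Z) = 0
L + d(E, -18) = 2623 + 0 = 2623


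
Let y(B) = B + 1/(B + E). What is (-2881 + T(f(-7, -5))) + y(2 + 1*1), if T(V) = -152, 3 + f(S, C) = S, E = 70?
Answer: -221189/73 ≈ -3030.0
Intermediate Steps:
f(S, C) = -3 + S
y(B) = B + 1/(70 + B) (y(B) = B + 1/(B + 70) = B + 1/(70 + B))
(-2881 + T(f(-7, -5))) + y(2 + 1*1) = (-2881 - 152) + (1 + (2 + 1*1)**2 + 70*(2 + 1*1))/(70 + (2 + 1*1)) = -3033 + (1 + (2 + 1)**2 + 70*(2 + 1))/(70 + (2 + 1)) = -3033 + (1 + 3**2 + 70*3)/(70 + 3) = -3033 + (1 + 9 + 210)/73 = -3033 + (1/73)*220 = -3033 + 220/73 = -221189/73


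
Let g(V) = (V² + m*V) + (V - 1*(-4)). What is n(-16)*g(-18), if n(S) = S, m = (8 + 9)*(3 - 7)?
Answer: -24544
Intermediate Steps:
m = -68 (m = 17*(-4) = -68)
g(V) = 4 + V² - 67*V (g(V) = (V² - 68*V) + (V - 1*(-4)) = (V² - 68*V) + (V + 4) = (V² - 68*V) + (4 + V) = 4 + V² - 67*V)
n(-16)*g(-18) = -16*(4 + (-18)² - 67*(-18)) = -16*(4 + 324 + 1206) = -16*1534 = -24544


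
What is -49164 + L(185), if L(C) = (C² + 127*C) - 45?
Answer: 8511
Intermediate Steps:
L(C) = -45 + C² + 127*C
-49164 + L(185) = -49164 + (-45 + 185² + 127*185) = -49164 + (-45 + 34225 + 23495) = -49164 + 57675 = 8511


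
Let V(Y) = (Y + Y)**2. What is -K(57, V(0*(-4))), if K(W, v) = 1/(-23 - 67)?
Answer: 1/90 ≈ 0.011111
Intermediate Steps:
V(Y) = 4*Y**2 (V(Y) = (2*Y)**2 = 4*Y**2)
K(W, v) = -1/90 (K(W, v) = 1/(-90) = -1/90)
-K(57, V(0*(-4))) = -1*(-1/90) = 1/90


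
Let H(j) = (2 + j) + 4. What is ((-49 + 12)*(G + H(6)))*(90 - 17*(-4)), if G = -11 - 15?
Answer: 81844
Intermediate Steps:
G = -26
H(j) = 6 + j
((-49 + 12)*(G + H(6)))*(90 - 17*(-4)) = ((-49 + 12)*(-26 + (6 + 6)))*(90 - 17*(-4)) = (-37*(-26 + 12))*(90 + 68) = -37*(-14)*158 = 518*158 = 81844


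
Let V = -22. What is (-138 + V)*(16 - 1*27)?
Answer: 1760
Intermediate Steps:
(-138 + V)*(16 - 1*27) = (-138 - 22)*(16 - 1*27) = -160*(16 - 27) = -160*(-11) = 1760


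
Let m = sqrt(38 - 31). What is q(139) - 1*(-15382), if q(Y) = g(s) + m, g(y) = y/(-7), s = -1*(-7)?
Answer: 15381 + sqrt(7) ≈ 15384.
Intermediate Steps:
s = 7
g(y) = -y/7 (g(y) = y*(-1/7) = -y/7)
m = sqrt(7) ≈ 2.6458
q(Y) = -1 + sqrt(7) (q(Y) = -1/7*7 + sqrt(7) = -1 + sqrt(7))
q(139) - 1*(-15382) = (-1 + sqrt(7)) - 1*(-15382) = (-1 + sqrt(7)) + 15382 = 15381 + sqrt(7)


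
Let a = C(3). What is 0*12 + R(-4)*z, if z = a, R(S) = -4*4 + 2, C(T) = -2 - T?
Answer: 70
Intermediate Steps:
a = -5 (a = -2 - 1*3 = -2 - 3 = -5)
R(S) = -14 (R(S) = -16 + 2 = -14)
z = -5
0*12 + R(-4)*z = 0*12 - 14*(-5) = 0 + 70 = 70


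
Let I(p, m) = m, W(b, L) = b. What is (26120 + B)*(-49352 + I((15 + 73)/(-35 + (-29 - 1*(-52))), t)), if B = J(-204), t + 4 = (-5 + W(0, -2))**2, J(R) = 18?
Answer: -1289413678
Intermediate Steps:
t = 21 (t = -4 + (-5 + 0)**2 = -4 + (-5)**2 = -4 + 25 = 21)
B = 18
(26120 + B)*(-49352 + I((15 + 73)/(-35 + (-29 - 1*(-52))), t)) = (26120 + 18)*(-49352 + 21) = 26138*(-49331) = -1289413678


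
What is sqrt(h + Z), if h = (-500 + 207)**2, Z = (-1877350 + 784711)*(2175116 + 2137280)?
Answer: 7*I*sqrt(96161060555) ≈ 2.1707e+6*I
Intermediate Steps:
Z = -4711892053044 (Z = -1092639*4312396 = -4711892053044)
h = 85849 (h = (-293)**2 = 85849)
sqrt(h + Z) = sqrt(85849 - 4711892053044) = sqrt(-4711891967195) = 7*I*sqrt(96161060555)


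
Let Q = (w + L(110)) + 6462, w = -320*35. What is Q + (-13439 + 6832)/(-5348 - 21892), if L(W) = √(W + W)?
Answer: -129056513/27240 + 2*√55 ≈ -4722.9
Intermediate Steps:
L(W) = √2*√W (L(W) = √(2*W) = √2*√W)
w = -11200
Q = -4738 + 2*√55 (Q = (-11200 + √2*√110) + 6462 = (-11200 + 2*√55) + 6462 = -4738 + 2*√55 ≈ -4723.2)
Q + (-13439 + 6832)/(-5348 - 21892) = (-4738 + 2*√55) + (-13439 + 6832)/(-5348 - 21892) = (-4738 + 2*√55) - 6607/(-27240) = (-4738 + 2*√55) - 6607*(-1/27240) = (-4738 + 2*√55) + 6607/27240 = -129056513/27240 + 2*√55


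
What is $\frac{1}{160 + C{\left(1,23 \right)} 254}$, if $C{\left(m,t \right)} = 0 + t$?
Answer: $\frac{1}{6002} \approx 0.00016661$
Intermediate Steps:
$C{\left(m,t \right)} = t$
$\frac{1}{160 + C{\left(1,23 \right)} 254} = \frac{1}{160 + 23 \cdot 254} = \frac{1}{160 + 5842} = \frac{1}{6002}$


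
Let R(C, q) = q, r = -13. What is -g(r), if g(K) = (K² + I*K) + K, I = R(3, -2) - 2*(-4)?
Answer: -78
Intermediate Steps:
I = 6 (I = -2 - 2*(-4) = -2 + 8 = 6)
g(K) = K² + 7*K (g(K) = (K² + 6*K) + K = K² + 7*K)
-g(r) = -(-13)*(7 - 13) = -(-13)*(-6) = -1*78 = -78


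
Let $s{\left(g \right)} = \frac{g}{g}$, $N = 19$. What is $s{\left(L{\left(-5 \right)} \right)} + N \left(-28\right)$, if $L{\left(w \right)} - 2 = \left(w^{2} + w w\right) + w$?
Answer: $-531$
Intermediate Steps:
$L{\left(w \right)} = 2 + w + 2 w^{2}$ ($L{\left(w \right)} = 2 + \left(\left(w^{2} + w w\right) + w\right) = 2 + \left(\left(w^{2} + w^{2}\right) + w\right) = 2 + \left(2 w^{2} + w\right) = 2 + \left(w + 2 w^{2}\right) = 2 + w + 2 w^{2}$)
$s{\left(g \right)} = 1$
$s{\left(L{\left(-5 \right)} \right)} + N \left(-28\right) = 1 + 19 \left(-28\right) = 1 - 532 = -531$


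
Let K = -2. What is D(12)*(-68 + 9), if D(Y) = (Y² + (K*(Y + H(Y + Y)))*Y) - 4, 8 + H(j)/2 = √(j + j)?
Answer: -13924 + 11328*√3 ≈ 5696.7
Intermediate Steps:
H(j) = -16 + 2*√2*√j (H(j) = -16 + 2*√(j + j) = -16 + 2*√(2*j) = -16 + 2*(√2*√j) = -16 + 2*√2*√j)
D(Y) = -4 + Y² + Y*(32 - 8*√Y - 2*Y) (D(Y) = (Y² + (-2*(Y + (-16 + 2*√2*√(Y + Y))))*Y) - 4 = (Y² + (-2*(Y + (-16 + 2*√2*√(2*Y))))*Y) - 4 = (Y² + (-2*(Y + (-16 + 2*√2*(√2*√Y))))*Y) - 4 = (Y² + (-2*(Y + (-16 + 4*√Y)))*Y) - 4 = (Y² + (-2*(-16 + Y + 4*√Y))*Y) - 4 = (Y² + (32 - 8*√Y - 2*Y)*Y) - 4 = (Y² + Y*(32 - 8*√Y - 2*Y)) - 4 = -4 + Y² + Y*(32 - 8*√Y - 2*Y))
D(12)*(-68 + 9) = (-4 - 1*12² - 192*√3 + 32*12)*(-68 + 9) = (-4 - 1*144 - 192*√3 + 384)*(-59) = (-4 - 144 - 192*√3 + 384)*(-59) = (236 - 192*√3)*(-59) = -13924 + 11328*√3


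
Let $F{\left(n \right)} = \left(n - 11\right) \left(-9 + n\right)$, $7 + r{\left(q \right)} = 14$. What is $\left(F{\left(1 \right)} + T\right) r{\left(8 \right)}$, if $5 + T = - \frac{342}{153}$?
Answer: $\frac{8659}{17} \approx 509.35$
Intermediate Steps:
$T = - \frac{123}{17}$ ($T = -5 - \frac{342}{153} = -5 - \frac{38}{17} = - \frac{123}{17} \approx -7.2353$)
$r{\left(q \right)} = 7$ ($r{\left(q \right)} = -7 + 14 = 7$)
$F{\left(n \right)} = \left(-11 + n\right) \left(-9 + n\right)$
$\left(F{\left(1 \right)} + T\right) r{\left(8 \right)} = \left(\left(99 + 1^{2} - 20\right) - \frac{123}{17}\right) 7 = \left(\left(99 + 1 - 20\right) - \frac{123}{17}\right) 7 = \left(80 - \frac{123}{17}\right) 7 = \frac{1237}{17} \cdot 7 = \frac{8659}{17}$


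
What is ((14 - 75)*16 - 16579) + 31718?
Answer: 14163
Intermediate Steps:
((14 - 75)*16 - 16579) + 31718 = (-61*16 - 16579) + 31718 = (-976 - 16579) + 31718 = -17555 + 31718 = 14163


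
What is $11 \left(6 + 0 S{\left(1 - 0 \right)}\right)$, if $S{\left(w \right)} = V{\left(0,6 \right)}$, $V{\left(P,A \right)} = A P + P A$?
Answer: $66$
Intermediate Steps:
$V{\left(P,A \right)} = 2 A P$ ($V{\left(P,A \right)} = A P + A P = 2 A P$)
$S{\left(w \right)} = 0$ ($S{\left(w \right)} = 2 \cdot 6 \cdot 0 = 0$)
$11 \left(6 + 0 S{\left(1 - 0 \right)}\right) = 11 \left(6 + 0 \cdot 0\right) = 11 \left(6 + 0\right) = 11 \cdot 6 = 66$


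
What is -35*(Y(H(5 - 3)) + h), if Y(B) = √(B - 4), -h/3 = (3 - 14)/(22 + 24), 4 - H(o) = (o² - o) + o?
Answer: -1155/46 - 70*I ≈ -25.109 - 70.0*I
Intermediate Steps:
H(o) = 4 - o² (H(o) = 4 - ((o² - o) + o) = 4 - o²)
h = 33/46 (h = -3*(3 - 14)/(22 + 24) = -(-33)/46 = -3*(-11/46) = 33/46 ≈ 0.71739)
Y(B) = √(-4 + B)
-35*(Y(H(5 - 3)) + h) = -35*(√(-4 + (4 - (5 - 3)²)) + 33/46) = -35*(√(-4 + (4 - 1*2²)) + 33/46) = -35*(√(-4 + (4 - 1*4)) + 33/46) = -35*(√(-4 + (4 - 4)) + 33/46) = -35*(√(-4 + 0) + 33/46) = -35*(√(-4) + 33/46) = -35*(2*I + 33/46) = -35*(33/46 + 2*I) = -1155/46 - 70*I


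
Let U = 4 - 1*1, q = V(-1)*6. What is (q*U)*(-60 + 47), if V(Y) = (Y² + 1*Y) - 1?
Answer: 234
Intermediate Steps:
V(Y) = -1 + Y + Y² (V(Y) = (Y² + Y) - 1 = (Y + Y²) - 1 = -1 + Y + Y²)
q = -6 (q = (-1 - 1 + (-1)²)*6 = (-1 - 1 + 1)*6 = -1*6 = -6)
U = 3 (U = 4 - 1 = 3)
(q*U)*(-60 + 47) = (-6*3)*(-60 + 47) = -18*(-13) = 234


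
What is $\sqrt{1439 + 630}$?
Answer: $\sqrt{2069} \approx 45.486$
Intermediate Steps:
$\sqrt{1439 + 630} = \sqrt{2069}$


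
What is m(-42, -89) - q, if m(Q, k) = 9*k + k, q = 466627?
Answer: -467517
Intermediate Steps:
m(Q, k) = 10*k
m(-42, -89) - q = 10*(-89) - 1*466627 = -890 - 466627 = -467517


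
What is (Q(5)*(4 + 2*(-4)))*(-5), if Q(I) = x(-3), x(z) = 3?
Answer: 60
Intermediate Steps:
Q(I) = 3
(Q(5)*(4 + 2*(-4)))*(-5) = (3*(4 + 2*(-4)))*(-5) = (3*(4 - 8))*(-5) = (3*(-4))*(-5) = -12*(-5) = 60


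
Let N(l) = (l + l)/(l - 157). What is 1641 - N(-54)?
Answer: 346143/211 ≈ 1640.5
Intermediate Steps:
N(l) = 2*l/(-157 + l) (N(l) = (2*l)/(-157 + l) = 2*l/(-157 + l))
1641 - N(-54) = 1641 - 2*(-54)/(-157 - 54) = 1641 - 2*(-54)/(-211) = 1641 - 2*(-54)*(-1)/211 = 1641 - 1*108/211 = 1641 - 108/211 = 346143/211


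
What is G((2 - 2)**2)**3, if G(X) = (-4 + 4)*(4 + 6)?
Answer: 0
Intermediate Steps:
G(X) = 0 (G(X) = 0*10 = 0)
G((2 - 2)**2)**3 = 0**3 = 0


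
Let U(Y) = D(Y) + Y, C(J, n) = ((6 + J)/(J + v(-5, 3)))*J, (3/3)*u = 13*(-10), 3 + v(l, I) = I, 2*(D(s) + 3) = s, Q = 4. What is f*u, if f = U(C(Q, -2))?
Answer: -1560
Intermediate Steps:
D(s) = -3 + s/2
v(l, I) = -3 + I
u = -130 (u = 13*(-10) = -130)
C(J, n) = 6 + J (C(J, n) = ((6 + J)/(J + (-3 + 3)))*J = ((6 + J)/(J + 0))*J = ((6 + J)/J)*J = 6 + J)
U(Y) = -3 + 3*Y/2 (U(Y) = (-3 + Y/2) + Y = -3 + 3*Y/2)
f = 12 (f = -3 + 3*(6 + 4)/2 = -3 + (3/2)*10 = -3 + 15 = 12)
f*u = 12*(-130) = -1560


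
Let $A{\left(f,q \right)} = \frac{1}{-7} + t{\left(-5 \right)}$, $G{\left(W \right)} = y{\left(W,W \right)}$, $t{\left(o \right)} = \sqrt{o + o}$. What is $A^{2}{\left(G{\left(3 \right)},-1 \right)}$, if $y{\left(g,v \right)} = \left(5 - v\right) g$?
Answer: $\frac{\left(1 - 7 i \sqrt{10}\right)^{2}}{49} \approx -9.9796 - 0.90351 i$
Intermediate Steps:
$t{\left(o \right)} = \sqrt{2} \sqrt{o}$ ($t{\left(o \right)} = \sqrt{2 o} = \sqrt{2} \sqrt{o}$)
$y{\left(g,v \right)} = g \left(5 - v\right)$
$G{\left(W \right)} = W \left(5 - W\right)$
$A{\left(f,q \right)} = - \frac{1}{7} + i \sqrt{10}$ ($A{\left(f,q \right)} = \frac{1}{-7} + \sqrt{2} \sqrt{-5} = - \frac{1}{7} + \sqrt{2} i \sqrt{5} = - \frac{1}{7} + i \sqrt{10}$)
$A^{2}{\left(G{\left(3 \right)},-1 \right)} = \left(- \frac{1}{7} + i \sqrt{10}\right)^{2}$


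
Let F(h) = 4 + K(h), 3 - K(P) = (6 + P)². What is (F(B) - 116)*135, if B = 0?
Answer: -19575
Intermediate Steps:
K(P) = 3 - (6 + P)²
F(h) = 7 - (6 + h)² (F(h) = 4 + (3 - (6 + h)²) = 7 - (6 + h)²)
(F(B) - 116)*135 = ((7 - (6 + 0)²) - 116)*135 = ((7 - 1*6²) - 116)*135 = ((7 - 1*36) - 116)*135 = ((7 - 36) - 116)*135 = (-29 - 116)*135 = -145*135 = -19575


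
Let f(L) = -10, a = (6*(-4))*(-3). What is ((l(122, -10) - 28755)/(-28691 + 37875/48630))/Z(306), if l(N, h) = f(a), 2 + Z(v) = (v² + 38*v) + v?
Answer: 46628065/4909634982448 ≈ 9.4972e-6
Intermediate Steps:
a = 72 (a = -24*(-3) = 72)
Z(v) = -2 + v² + 39*v (Z(v) = -2 + ((v² + 38*v) + v) = -2 + (v² + 39*v) = -2 + v² + 39*v)
l(N, h) = -10
((l(122, -10) - 28755)/(-28691 + 37875/48630))/Z(306) = ((-10 - 28755)/(-28691 + 37875/48630))/(-2 + 306² + 39*306) = (-28765/(-28691 + 37875*(1/48630)))/(-2 + 93636 + 11934) = -28765/(-28691 + 2525/3242)/105568 = -28765/(-93013697/3242)*(1/105568) = -28765*(-3242/93013697)*(1/105568) = (93256130/93013697)*(1/105568) = 46628065/4909634982448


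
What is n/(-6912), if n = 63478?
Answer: -31739/3456 ≈ -9.1837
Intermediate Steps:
n/(-6912) = 63478/(-6912) = 63478*(-1/6912) = -31739/3456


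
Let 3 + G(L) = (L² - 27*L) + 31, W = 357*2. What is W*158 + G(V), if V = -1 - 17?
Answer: 113650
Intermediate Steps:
W = 714
V = -18
G(L) = 28 + L² - 27*L (G(L) = -3 + ((L² - 27*L) + 31) = -3 + (31 + L² - 27*L) = 28 + L² - 27*L)
W*158 + G(V) = 714*158 + (28 + (-18)² - 27*(-18)) = 112812 + (28 + 324 + 486) = 112812 + 838 = 113650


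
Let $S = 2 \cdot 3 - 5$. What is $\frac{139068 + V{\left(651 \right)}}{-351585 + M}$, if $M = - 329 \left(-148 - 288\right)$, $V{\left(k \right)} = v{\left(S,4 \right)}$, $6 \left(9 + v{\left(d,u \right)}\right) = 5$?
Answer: $- \frac{834359}{1248846} \approx -0.6681$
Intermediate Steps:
$S = 1$ ($S = 6 - 5 = 1$)
$v{\left(d,u \right)} = - \frac{49}{6}$ ($v{\left(d,u \right)} = -9 + \frac{1}{6} \cdot 5 = -9 + \frac{5}{6} = - \frac{49}{6}$)
$V{\left(k \right)} = - \frac{49}{6}$
$M = 143444$ ($M = \left(-329\right) \left(-436\right) = 143444$)
$\frac{139068 + V{\left(651 \right)}}{-351585 + M} = \frac{139068 - \frac{49}{6}}{-351585 + 143444} = \frac{834359}{6 \left(-208141\right)} = \frac{834359}{6} \left(- \frac{1}{208141}\right) = - \frac{834359}{1248846}$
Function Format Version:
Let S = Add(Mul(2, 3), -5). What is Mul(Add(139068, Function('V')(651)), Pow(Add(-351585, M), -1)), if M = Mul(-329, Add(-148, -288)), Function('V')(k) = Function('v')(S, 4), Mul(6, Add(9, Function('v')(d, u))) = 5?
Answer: Rational(-834359, 1248846) ≈ -0.66810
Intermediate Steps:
S = 1 (S = Add(6, -5) = 1)
Function('v')(d, u) = Rational(-49, 6) (Function('v')(d, u) = Add(-9, Mul(Rational(1, 6), 5)) = Add(-9, Rational(5, 6)) = Rational(-49, 6))
Function('V')(k) = Rational(-49, 6)
M = 143444 (M = Mul(-329, -436) = 143444)
Mul(Add(139068, Function('V')(651)), Pow(Add(-351585, M), -1)) = Mul(Add(139068, Rational(-49, 6)), Pow(Add(-351585, 143444), -1)) = Mul(Rational(834359, 6), Pow(-208141, -1)) = Mul(Rational(834359, 6), Rational(-1, 208141)) = Rational(-834359, 1248846)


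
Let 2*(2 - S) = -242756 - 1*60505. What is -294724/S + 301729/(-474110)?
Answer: -74193407293/28756193830 ≈ -2.5801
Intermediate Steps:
S = 303265/2 (S = 2 - (-242756 - 1*60505)/2 = 2 - (-242756 - 60505)/2 = 2 - ½*(-303261) = 2 + 303261/2 = 303265/2 ≈ 1.5163e+5)
-294724/S + 301729/(-474110) = -294724/303265/2 + 301729/(-474110) = -294724*2/303265 + 301729*(-1/474110) = -589448/303265 - 301729/474110 = -74193407293/28756193830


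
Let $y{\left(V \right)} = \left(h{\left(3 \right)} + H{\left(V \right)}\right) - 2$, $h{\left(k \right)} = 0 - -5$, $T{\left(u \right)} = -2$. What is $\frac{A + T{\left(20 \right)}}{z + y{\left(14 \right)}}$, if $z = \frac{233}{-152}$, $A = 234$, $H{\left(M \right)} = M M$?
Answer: $\frac{1216}{1035} \approx 1.1749$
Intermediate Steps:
$H{\left(M \right)} = M^{2}$
$h{\left(k \right)} = 5$ ($h{\left(k \right)} = 0 + 5 = 5$)
$z = - \frac{233}{152}$ ($z = 233 \left(- \frac{1}{152}\right) = - \frac{233}{152} \approx -1.5329$)
$y{\left(V \right)} = 3 + V^{2}$ ($y{\left(V \right)} = \left(5 + V^{2}\right) - 2 = 3 + V^{2}$)
$\frac{A + T{\left(20 \right)}}{z + y{\left(14 \right)}} = \frac{234 - 2}{- \frac{233}{152} + \left(3 + 14^{2}\right)} = \frac{232}{- \frac{233}{152} + \left(3 + 196\right)} = \frac{232}{- \frac{233}{152} + 199} = \frac{232}{\frac{30015}{152}} = 232 \cdot \frac{152}{30015} = \frac{1216}{1035}$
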